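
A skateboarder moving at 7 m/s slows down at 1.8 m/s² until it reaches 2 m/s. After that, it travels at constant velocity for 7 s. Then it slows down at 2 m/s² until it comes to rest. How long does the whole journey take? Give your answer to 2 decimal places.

Phase 1 (decelerating): v₀ = 7.00 m/s, a = -1.8 m/s².
v = v₀ + at → t = (2 − 7.00) / -1.8 = 2.78 s
v² = v₀² + 2aΔx → Δx = (2² − 7.00²)/(2·-1.8) = 12.5 m

Phase 2 (constant speed): v₀ = 2.00 m/s, a = 0 m/s².
v = v₀ + at = 2.00 + (0)(7) = 2.00 m/s
Δx = v₀t + ½at² = 2.00·7 + 0.5·0·7² = 14.0 m

Phase 3 (decelerating): v₀ = 2.00 m/s, a = -2 m/s².
v = v₀ + at → t = (0 − 2.00) / -2 = 1.00 s
v² = v₀² + 2aΔx → Δx = (0² − 2.00²)/(2·-2) = 1.00 m
Total time = 2.78 + 7.00 + 1.00 = 10.8 s

10.78 s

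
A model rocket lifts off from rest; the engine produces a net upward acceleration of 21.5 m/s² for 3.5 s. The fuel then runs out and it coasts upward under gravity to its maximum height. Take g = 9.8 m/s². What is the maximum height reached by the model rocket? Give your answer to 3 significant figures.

421 m

Phase 1 (powered ascent): v₀ = 0 m/s, a = 21.5 m/s².
v = v₀ + at = 0 + (21.5)(3.5) = 75.2 m/s
Δx = v₀t + ½at² = 0·3.5 + 0.5·21.5·3.5² = 132 m

Phase 2 (coasting upward): v₀ = 75.2 m/s, a = -9.8 m/s².
v = v₀ + at → t = (0 − 75.2) / -9.8 = 7.68 s
v² = v₀² + 2aΔx → Δx = (0² − 75.2²)/(2·-9.8) = 289 m
Maximum height = 132 + 289 = 421 m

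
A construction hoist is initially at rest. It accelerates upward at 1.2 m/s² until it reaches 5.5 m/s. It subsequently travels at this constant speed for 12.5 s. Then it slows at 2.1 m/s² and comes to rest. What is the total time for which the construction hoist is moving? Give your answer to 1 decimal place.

Phase 1 (accelerating): v₀ = 0 m/s, a = 1.2 m/s².
v = v₀ + at → t = (5.5 − 0) / 1.2 = 4.58 s
v² = v₀² + 2aΔx → Δx = (5.5² − 0²)/(2·1.2) = 12.6 m

Phase 2 (constant speed): v₀ = 5.50 m/s, a = 0 m/s².
v = v₀ + at = 5.50 + (0)(12.5) = 5.50 m/s
Δx = v₀t + ½at² = 5.50·12.5 + 0.5·0·12.5² = 68.8 m

Phase 3 (decelerating): v₀ = 5.50 m/s, a = -2.1 m/s².
v = v₀ + at → t = (0 − 5.50) / -2.1 = 2.62 s
v² = v₀² + 2aΔx → Δx = (0² − 5.50²)/(2·-2.1) = 7.20 m
Total time = 4.58 + 12.5 + 2.62 = 19.7 s

19.7 s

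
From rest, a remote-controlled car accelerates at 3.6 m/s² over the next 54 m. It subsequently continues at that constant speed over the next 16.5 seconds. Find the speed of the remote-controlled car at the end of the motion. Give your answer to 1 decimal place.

Phase 1 (accelerating): v₀ = 0 m/s, a = 3.6 m/s².
v² = v₀² + 2aΔx = 0² + 2·3.6·54 = 389 → v = 19.7 m/s
t = (v − v₀)/a = (19.7 − 0)/3.6 = 5.48 s

Phase 2 (constant speed): v₀ = 19.7 m/s, a = 0 m/s².
v = v₀ + at = 19.7 + (0)(16.5) = 19.7 m/s
Δx = v₀t + ½at² = 19.7·16.5 + 0.5·0·16.5² = 325 m
Final speed = 19.7 m/s

19.7 m/s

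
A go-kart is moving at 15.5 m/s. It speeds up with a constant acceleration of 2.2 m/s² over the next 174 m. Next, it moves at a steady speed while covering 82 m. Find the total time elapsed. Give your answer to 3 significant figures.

Phase 1 (accelerating): v₀ = 15.5 m/s, a = 2.2 m/s².
v² = v₀² + 2aΔx = 15.5² + 2·2.2·174 = 1010 → v = 31.7 m/s
t = (v − v₀)/a = (31.7 − 15.5)/2.2 = 7.37 s

Phase 2 (constant speed): v₀ = 31.7 m/s, a = 0 m/s².
Constant speed: t = d/v = 82/31.7 = 2.59 s
Total time = 7.37 + 2.59 = 9.96 s

9.96 s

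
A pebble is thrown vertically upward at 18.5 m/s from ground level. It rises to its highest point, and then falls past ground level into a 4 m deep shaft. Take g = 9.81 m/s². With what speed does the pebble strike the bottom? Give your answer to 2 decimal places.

Phase 1 (rising): v₀ = 18.5 m/s, a = -9.81 m/s².
v = v₀ + at → t = (0 − 18.5) / -9.81 = 1.89 s
v² = v₀² + 2aΔx → Δx = (0² − 18.5²)/(2·-9.81) = 17.4 m

Phase 2 (falling): v₀ = 0 m/s, a = -9.81 m/s².
Falls 21.4 m from rest: t = √(2·21.4/9.81) = 2.09 s; v = g·t = 20.5 m/s.
Final speed = 20.5 m/s

20.51 m/s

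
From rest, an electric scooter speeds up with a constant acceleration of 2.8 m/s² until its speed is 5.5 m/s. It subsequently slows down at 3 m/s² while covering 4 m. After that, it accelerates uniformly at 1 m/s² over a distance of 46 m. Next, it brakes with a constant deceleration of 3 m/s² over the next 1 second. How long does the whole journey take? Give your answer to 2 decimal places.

Phase 1 (accelerating): v₀ = 0 m/s, a = 2.8 m/s².
v = v₀ + at → t = (5.5 − 0) / 2.8 = 1.96 s
v² = v₀² + 2aΔx → Δx = (5.5² − 0²)/(2·2.8) = 5.40 m

Phase 2 (decelerating): v₀ = 5.50 m/s, a = -3 m/s².
v² = v₀² + 2aΔx = 5.50² + 2·-3·4 = 6.25 → v = 2.50 m/s
t = (v − v₀)/a = (2.50 − 5.50)/-3 = 1.00 s

Phase 3 (accelerating): v₀ = 2.50 m/s, a = 1 m/s².
v² = v₀² + 2aΔx = 2.50² + 2·1·46 = 98.2 → v = 9.91 m/s
t = (v − v₀)/a = (9.91 − 2.50)/1 = 7.41 s

Phase 4 (decelerating): v₀ = 9.91 m/s, a = -3 m/s².
v = v₀ + at = 9.91 + (-3)(1) = 6.91 m/s
Δx = v₀t + ½at² = 9.91·1 + 0.5·-3·1² = 8.41 m
Total time = 1.96 + 1.00 + 7.41 + 1.00 = 11.4 s

11.38 s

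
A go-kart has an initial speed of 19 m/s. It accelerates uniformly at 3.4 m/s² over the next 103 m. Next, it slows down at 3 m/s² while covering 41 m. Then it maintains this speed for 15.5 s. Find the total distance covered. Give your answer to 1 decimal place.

586.6 m

Phase 1 (accelerating): v₀ = 19.0 m/s, a = 3.4 m/s².
v² = v₀² + 2aΔx = 19.0² + 2·3.4·103 = 1060 → v = 32.6 m/s
t = (v − v₀)/a = (32.6 − 19.0)/3.4 = 3.99 s

Phase 2 (decelerating): v₀ = 32.6 m/s, a = -3 m/s².
v² = v₀² + 2aΔx = 32.6² + 2·-3·41 = 815 → v = 28.6 m/s
t = (v − v₀)/a = (28.6 − 32.6)/-3 = 1.34 s

Phase 3 (constant speed): v₀ = 28.6 m/s, a = 0 m/s².
v = v₀ + at = 28.6 + (0)(15.5) = 28.6 m/s
Δx = v₀t + ½at² = 28.6·15.5 + 0.5·0·15.5² = 443 m
Total distance = 103 + 41.0 + 443 = 587 m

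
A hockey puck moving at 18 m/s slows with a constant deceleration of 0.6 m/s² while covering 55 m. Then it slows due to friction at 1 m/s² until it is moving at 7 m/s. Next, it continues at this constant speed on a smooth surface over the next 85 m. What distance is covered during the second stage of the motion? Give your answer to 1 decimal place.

Phase 1 (decelerating): v₀ = 18.0 m/s, a = -0.6 m/s².
v² = v₀² + 2aΔx = 18.0² + 2·-0.6·55 = 258 → v = 16.1 m/s
t = (v − v₀)/a = (16.1 − 18.0)/-0.6 = 3.23 s

Phase 2 (decelerating): v₀ = 16.1 m/s, a = -1 m/s².
v = v₀ + at → t = (7 − 16.1) / -1 = 9.06 s
v² = v₀² + 2aΔx → Δx = (7² − 16.1²)/(2·-1) = 104 m
Distance in phase 2 = 104 m

104.5 m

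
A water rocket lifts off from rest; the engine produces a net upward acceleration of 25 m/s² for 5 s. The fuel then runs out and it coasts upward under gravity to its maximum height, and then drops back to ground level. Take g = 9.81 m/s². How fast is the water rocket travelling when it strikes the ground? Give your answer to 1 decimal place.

Phase 1 (powered ascent): v₀ = 0 m/s, a = 25 m/s².
v = v₀ + at = 0 + (25)(5) = 125 m/s
Δx = v₀t + ½at² = 0·5 + 0.5·25·5² = 312 m

Phase 2 (coasting upward): v₀ = 125 m/s, a = -9.81 m/s².
v = v₀ + at → t = (0 − 125) / -9.81 = 12.7 s
v² = v₀² + 2aΔx → Δx = (0² − 125²)/(2·-9.81) = 796 m

Phase 3 (free fall): v₀ = 0 m/s, a = -9.81 m/s².
Falls 1110 m from rest: t = √(2·1110/9.81) = 15.0 s; v = g·t = 147 m/s.
Impact speed = 147 m/s

147.5 m/s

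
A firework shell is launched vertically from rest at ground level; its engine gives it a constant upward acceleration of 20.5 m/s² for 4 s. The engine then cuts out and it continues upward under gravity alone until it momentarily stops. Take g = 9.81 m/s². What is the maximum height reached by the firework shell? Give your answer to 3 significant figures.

507 m

Phase 1 (powered ascent): v₀ = 0 m/s, a = 20.5 m/s².
v = v₀ + at = 0 + (20.5)(4) = 82.0 m/s
Δx = v₀t + ½at² = 0·4 + 0.5·20.5·4² = 164 m

Phase 2 (coasting upward): v₀ = 82.0 m/s, a = -9.81 m/s².
v = v₀ + at → t = (0 − 82.0) / -9.81 = 8.36 s
v² = v₀² + 2aΔx → Δx = (0² − 82.0²)/(2·-9.81) = 343 m
Maximum height = 164 + 343 = 507 m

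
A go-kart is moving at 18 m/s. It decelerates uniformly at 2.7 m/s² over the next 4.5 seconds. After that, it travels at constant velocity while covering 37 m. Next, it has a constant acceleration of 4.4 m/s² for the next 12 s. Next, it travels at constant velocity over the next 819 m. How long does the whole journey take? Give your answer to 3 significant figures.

Phase 1 (decelerating): v₀ = 18.0 m/s, a = -2.7 m/s².
v = v₀ + at = 18.0 + (-2.7)(4.5) = 5.85 m/s
Δx = v₀t + ½at² = 18.0·4.5 + 0.5·-2.7·4.5² = 53.7 m

Phase 2 (constant speed): v₀ = 5.85 m/s, a = 0 m/s².
Constant speed: t = d/v = 37/5.85 = 6.32 s

Phase 3 (accelerating): v₀ = 5.85 m/s, a = 4.4 m/s².
v = v₀ + at = 5.85 + (4.4)(12) = 58.7 m/s
Δx = v₀t + ½at² = 5.85·12 + 0.5·4.4·12² = 387 m

Phase 4 (constant speed): v₀ = 58.7 m/s, a = 0 m/s².
Constant speed: t = d/v = 819/58.7 = 14.0 s
Total time = 4.50 + 6.32 + 12.0 + 14.0 = 36.8 s

36.8 s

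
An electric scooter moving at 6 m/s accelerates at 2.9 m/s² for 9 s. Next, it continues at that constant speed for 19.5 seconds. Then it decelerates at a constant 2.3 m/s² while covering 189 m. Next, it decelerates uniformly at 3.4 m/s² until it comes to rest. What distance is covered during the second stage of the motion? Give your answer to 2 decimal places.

625.95 m

Phase 1 (accelerating): v₀ = 6.00 m/s, a = 2.9 m/s².
v = v₀ + at = 6.00 + (2.9)(9) = 32.1 m/s
Δx = v₀t + ½at² = 6.00·9 + 0.5·2.9·9² = 171 m

Phase 2 (constant speed): v₀ = 32.1 m/s, a = 0 m/s².
v = v₀ + at = 32.1 + (0)(19.5) = 32.1 m/s
Δx = v₀t + ½at² = 32.1·19.5 + 0.5·0·19.5² = 626 m
Distance in phase 2 = 626 m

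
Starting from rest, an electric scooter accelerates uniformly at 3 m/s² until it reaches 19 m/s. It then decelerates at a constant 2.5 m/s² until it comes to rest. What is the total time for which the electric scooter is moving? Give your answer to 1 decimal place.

13.9 s

Phase 1 (accelerating): v₀ = 0 m/s, a = 3 m/s².
v = v₀ + at → t = (19 − 0) / 3 = 6.33 s
v² = v₀² + 2aΔx → Δx = (19² − 0²)/(2·3) = 60.2 m

Phase 2 (decelerating): v₀ = 19.0 m/s, a = -2.5 m/s².
v = v₀ + at → t = (0 − 19.0) / -2.5 = 7.60 s
v² = v₀² + 2aΔx → Δx = (0² − 19.0²)/(2·-2.5) = 72.2 m
Total time = 6.33 + 7.60 = 13.9 s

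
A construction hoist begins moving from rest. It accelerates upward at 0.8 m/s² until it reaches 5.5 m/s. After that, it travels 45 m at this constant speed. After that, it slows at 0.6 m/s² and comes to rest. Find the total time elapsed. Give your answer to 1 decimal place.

Phase 1 (accelerating): v₀ = 0 m/s, a = 0.8 m/s².
v = v₀ + at → t = (5.5 − 0) / 0.8 = 6.88 s
v² = v₀² + 2aΔx → Δx = (5.5² − 0²)/(2·0.8) = 18.9 m

Phase 2 (constant speed): v₀ = 5.50 m/s, a = 0 m/s².
Constant speed: t = d/v = 45/5.50 = 8.18 s

Phase 3 (decelerating): v₀ = 5.50 m/s, a = -0.6 m/s².
v = v₀ + at → t = (0 − 5.50) / -0.6 = 9.17 s
v² = v₀² + 2aΔx → Δx = (0² − 5.50²)/(2·-0.6) = 25.2 m
Total time = 6.88 + 8.18 + 9.17 = 24.2 s

24.2 s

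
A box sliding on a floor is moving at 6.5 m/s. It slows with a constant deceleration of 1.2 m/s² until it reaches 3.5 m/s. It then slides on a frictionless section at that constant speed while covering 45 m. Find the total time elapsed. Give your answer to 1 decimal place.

Phase 1 (decelerating): v₀ = 6.50 m/s, a = -1.2 m/s².
v = v₀ + at → t = (3.5 − 6.50) / -1.2 = 2.50 s
v² = v₀² + 2aΔx → Δx = (3.5² − 6.50²)/(2·-1.2) = 12.5 m

Phase 2 (constant speed): v₀ = 3.50 m/s, a = 0 m/s².
Constant speed: t = d/v = 45/3.50 = 12.9 s
Total time = 2.50 + 12.9 = 15.4 s

15.4 s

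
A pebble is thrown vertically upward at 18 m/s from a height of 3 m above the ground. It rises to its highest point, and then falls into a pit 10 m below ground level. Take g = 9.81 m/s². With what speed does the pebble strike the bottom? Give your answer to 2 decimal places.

24.06 m/s

Phase 1 (rising): v₀ = 18.0 m/s, a = -9.81 m/s².
v = v₀ + at → t = (0 − 18.0) / -9.81 = 1.83 s
v² = v₀² + 2aΔx → Δx = (0² − 18.0²)/(2·-9.81) = 16.5 m

Phase 2 (falling): v₀ = 0 m/s, a = -9.81 m/s².
Falls 29.5 m from rest: t = √(2·29.5/9.81) = 2.45 s; v = g·t = 24.1 m/s.
Final speed = 24.1 m/s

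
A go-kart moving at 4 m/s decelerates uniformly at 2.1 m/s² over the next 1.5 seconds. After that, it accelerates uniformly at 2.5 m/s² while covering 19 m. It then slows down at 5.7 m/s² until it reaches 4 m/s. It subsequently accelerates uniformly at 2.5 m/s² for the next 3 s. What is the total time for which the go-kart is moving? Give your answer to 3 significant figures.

Phase 1 (decelerating): v₀ = 4.00 m/s, a = -2.1 m/s².
v = v₀ + at = 4.00 + (-2.1)(1.5) = 0.850 m/s
Δx = v₀t + ½at² = 4.00·1.5 + 0.5·-2.1·1.5² = 3.64 m

Phase 2 (accelerating): v₀ = 0.850 m/s, a = 2.5 m/s².
v² = v₀² + 2aΔx = 0.850² + 2·2.5·19 = 95.7 → v = 9.78 m/s
t = (v − v₀)/a = (9.78 − 0.850)/2.5 = 3.57 s

Phase 3 (decelerating): v₀ = 9.78 m/s, a = -5.7 m/s².
v = v₀ + at → t = (4 − 9.78) / -5.7 = 1.01 s
v² = v₀² + 2aΔx → Δx = (4² − 9.78²)/(2·-5.7) = 6.99 m

Phase 4 (accelerating): v₀ = 4.00 m/s, a = 2.5 m/s².
v = v₀ + at = 4.00 + (2.5)(3) = 11.5 m/s
Δx = v₀t + ½at² = 4.00·3 + 0.5·2.5·3² = 23.2 m
Total time = 1.50 + 3.57 + 1.01 + 3.00 = 9.09 s

9.09 s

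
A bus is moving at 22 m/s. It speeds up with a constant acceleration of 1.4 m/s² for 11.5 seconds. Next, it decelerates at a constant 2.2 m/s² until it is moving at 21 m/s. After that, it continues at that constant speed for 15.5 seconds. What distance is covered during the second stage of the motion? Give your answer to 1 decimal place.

229.7 m

Phase 1 (accelerating): v₀ = 22.0 m/s, a = 1.4 m/s².
v = v₀ + at = 22.0 + (1.4)(11.5) = 38.1 m/s
Δx = v₀t + ½at² = 22.0·11.5 + 0.5·1.4·11.5² = 346 m

Phase 2 (decelerating): v₀ = 38.1 m/s, a = -2.2 m/s².
v = v₀ + at → t = (21 − 38.1) / -2.2 = 7.77 s
v² = v₀² + 2aΔx → Δx = (21² − 38.1²)/(2·-2.2) = 230 m
Distance in phase 2 = 230 m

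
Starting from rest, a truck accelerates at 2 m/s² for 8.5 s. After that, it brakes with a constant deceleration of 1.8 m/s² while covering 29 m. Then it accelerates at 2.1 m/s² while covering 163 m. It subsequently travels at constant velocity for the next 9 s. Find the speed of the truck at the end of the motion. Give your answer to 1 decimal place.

Phase 1 (accelerating): v₀ = 0 m/s, a = 2 m/s².
v = v₀ + at = 0 + (2)(8.5) = 17.0 m/s
Δx = v₀t + ½at² = 0·8.5 + 0.5·2·8.5² = 72.2 m

Phase 2 (decelerating): v₀ = 17.0 m/s, a = -1.8 m/s².
v² = v₀² + 2aΔx = 17.0² + 2·-1.8·29 = 185 → v = 13.6 m/s
t = (v − v₀)/a = (13.6 − 17.0)/-1.8 = 1.90 s

Phase 3 (accelerating): v₀ = 13.6 m/s, a = 2.1 m/s².
v² = v₀² + 2aΔx = 13.6² + 2·2.1·163 = 869 → v = 29.5 m/s
t = (v − v₀)/a = (29.5 − 13.6)/2.1 = 7.57 s

Phase 4 (constant speed): v₀ = 29.5 m/s, a = 0 m/s².
v = v₀ + at = 29.5 + (0)(9) = 29.5 m/s
Δx = v₀t + ½at² = 29.5·9 + 0.5·0·9² = 265 m
Final speed = 29.5 m/s

29.5 m/s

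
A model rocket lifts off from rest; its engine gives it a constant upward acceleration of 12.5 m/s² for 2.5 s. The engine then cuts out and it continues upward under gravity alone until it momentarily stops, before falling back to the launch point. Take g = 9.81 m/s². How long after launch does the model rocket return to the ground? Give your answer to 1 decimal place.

9.9 s

Phase 1 (powered ascent): v₀ = 0 m/s, a = 12.5 m/s².
v = v₀ + at = 0 + (12.5)(2.5) = 31.2 m/s
Δx = v₀t + ½at² = 0·2.5 + 0.5·12.5·2.5² = 39.1 m

Phase 2 (coasting upward): v₀ = 31.2 m/s, a = -9.81 m/s².
v = v₀ + at → t = (0 − 31.2) / -9.81 = 3.19 s
v² = v₀² + 2aΔx → Δx = (0² − 31.2²)/(2·-9.81) = 49.8 m

Phase 3 (free fall): v₀ = 0 m/s, a = -9.81 m/s².
Falls 88.8 m from rest: t = √(2·88.8/9.81) = 4.26 s; v = g·t = 41.7 m/s.
Total time = 2.50 + 3.19 + 4.26 = 9.94 s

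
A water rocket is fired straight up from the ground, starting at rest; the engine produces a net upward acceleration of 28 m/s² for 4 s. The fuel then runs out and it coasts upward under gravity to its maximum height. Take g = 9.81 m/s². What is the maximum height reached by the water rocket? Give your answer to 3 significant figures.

863 m

Phase 1 (powered ascent): v₀ = 0 m/s, a = 28 m/s².
v = v₀ + at = 0 + (28)(4) = 112 m/s
Δx = v₀t + ½at² = 0·4 + 0.5·28·4² = 224 m

Phase 2 (coasting upward): v₀ = 112 m/s, a = -9.81 m/s².
v = v₀ + at → t = (0 − 112) / -9.81 = 11.4 s
v² = v₀² + 2aΔx → Δx = (0² − 112²)/(2·-9.81) = 639 m
Maximum height = 224 + 639 = 863 m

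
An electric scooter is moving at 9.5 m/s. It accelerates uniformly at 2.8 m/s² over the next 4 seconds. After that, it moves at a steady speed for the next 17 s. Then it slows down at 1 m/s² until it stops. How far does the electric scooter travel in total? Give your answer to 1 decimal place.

Phase 1 (accelerating): v₀ = 9.50 m/s, a = 2.8 m/s².
v = v₀ + at = 9.50 + (2.8)(4) = 20.7 m/s
Δx = v₀t + ½at² = 9.50·4 + 0.5·2.8·4² = 60.4 m

Phase 2 (constant speed): v₀ = 20.7 m/s, a = 0 m/s².
v = v₀ + at = 20.7 + (0)(17) = 20.7 m/s
Δx = v₀t + ½at² = 20.7·17 + 0.5·0·17² = 352 m

Phase 3 (decelerating): v₀ = 20.7 m/s, a = -1 m/s².
v = v₀ + at → t = (0 − 20.7) / -1 = 20.7 s
v² = v₀² + 2aΔx → Δx = (0² − 20.7²)/(2·-1) = 214 m
Total distance = 60.4 + 352 + 214 = 627 m

626.5 m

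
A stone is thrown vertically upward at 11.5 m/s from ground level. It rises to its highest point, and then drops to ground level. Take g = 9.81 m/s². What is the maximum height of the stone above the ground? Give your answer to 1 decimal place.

Phase 1 (rising): v₀ = 11.5 m/s, a = -9.81 m/s².
v = v₀ + at → t = (0 − 11.5) / -9.81 = 1.17 s
v² = v₀² + 2aΔx → Δx = (0² − 11.5²)/(2·-9.81) = 6.74 m
Maximum height = 6.74 m

6.7 m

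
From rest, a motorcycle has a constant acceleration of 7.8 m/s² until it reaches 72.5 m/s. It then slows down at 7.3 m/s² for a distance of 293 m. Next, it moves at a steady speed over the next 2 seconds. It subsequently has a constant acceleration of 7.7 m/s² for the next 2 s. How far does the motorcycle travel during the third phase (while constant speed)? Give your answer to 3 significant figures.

Phase 1 (accelerating): v₀ = 0 m/s, a = 7.8 m/s².
v = v₀ + at → t = (72.5 − 0) / 7.8 = 9.29 s
v² = v₀² + 2aΔx → Δx = (72.5² − 0²)/(2·7.8) = 337 m

Phase 2 (decelerating): v₀ = 72.5 m/s, a = -7.3 m/s².
v² = v₀² + 2aΔx = 72.5² + 2·-7.3·293 = 978 → v = 31.3 m/s
t = (v − v₀)/a = (31.3 − 72.5)/-7.3 = 5.65 s

Phase 3 (constant speed): v₀ = 31.3 m/s, a = 0 m/s².
v = v₀ + at = 31.3 + (0)(2) = 31.3 m/s
Δx = v₀t + ½at² = 31.3·2 + 0.5·0·2² = 62.6 m
Distance in phase 3 = 62.6 m

62.6 m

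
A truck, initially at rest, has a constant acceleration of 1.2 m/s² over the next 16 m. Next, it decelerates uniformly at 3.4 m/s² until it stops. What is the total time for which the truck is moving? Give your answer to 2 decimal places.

Phase 1 (accelerating): v₀ = 0 m/s, a = 1.2 m/s².
v² = v₀² + 2aΔx = 0² + 2·1.2·16 = 38.4 → v = 6.20 m/s
t = (v − v₀)/a = (6.20 − 0)/1.2 = 5.16 s

Phase 2 (decelerating): v₀ = 6.20 m/s, a = -3.4 m/s².
v = v₀ + at → t = (0 − 6.20) / -3.4 = 1.82 s
v² = v₀² + 2aΔx → Δx = (0² − 6.20²)/(2·-3.4) = 5.65 m
Total time = 5.16 + 1.82 = 6.99 s

6.99 s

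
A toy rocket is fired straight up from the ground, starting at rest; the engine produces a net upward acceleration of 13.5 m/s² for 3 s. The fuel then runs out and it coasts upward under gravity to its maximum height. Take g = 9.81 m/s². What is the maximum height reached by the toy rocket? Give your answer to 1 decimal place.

144.4 m

Phase 1 (powered ascent): v₀ = 0 m/s, a = 13.5 m/s².
v = v₀ + at = 0 + (13.5)(3) = 40.5 m/s
Δx = v₀t + ½at² = 0·3 + 0.5·13.5·3² = 60.8 m

Phase 2 (coasting upward): v₀ = 40.5 m/s, a = -9.81 m/s².
v = v₀ + at → t = (0 − 40.5) / -9.81 = 4.13 s
v² = v₀² + 2aΔx → Δx = (0² − 40.5²)/(2·-9.81) = 83.6 m
Maximum height = 60.8 + 83.6 = 144 m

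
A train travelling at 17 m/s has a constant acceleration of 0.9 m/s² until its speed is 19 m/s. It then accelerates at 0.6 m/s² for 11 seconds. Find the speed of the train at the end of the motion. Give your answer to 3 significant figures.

Phase 1 (accelerating): v₀ = 17.0 m/s, a = 0.9 m/s².
v = v₀ + at → t = (19 − 17.0) / 0.9 = 2.22 s
v² = v₀² + 2aΔx → Δx = (19² − 17.0²)/(2·0.9) = 40.0 m

Phase 2 (accelerating): v₀ = 19.0 m/s, a = 0.6 m/s².
v = v₀ + at = 19.0 + (0.6)(11) = 25.6 m/s
Δx = v₀t + ½at² = 19.0·11 + 0.5·0.6·11² = 245 m
Final speed = 25.6 m/s

25.6 m/s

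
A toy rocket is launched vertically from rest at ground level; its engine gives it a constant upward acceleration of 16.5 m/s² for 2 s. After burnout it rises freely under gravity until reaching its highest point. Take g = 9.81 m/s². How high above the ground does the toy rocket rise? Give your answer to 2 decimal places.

Phase 1 (powered ascent): v₀ = 0 m/s, a = 16.5 m/s².
v = v₀ + at = 0 + (16.5)(2) = 33.0 m/s
Δx = v₀t + ½at² = 0·2 + 0.5·16.5·2² = 33.0 m

Phase 2 (coasting upward): v₀ = 33.0 m/s, a = -9.81 m/s².
v = v₀ + at → t = (0 − 33.0) / -9.81 = 3.36 s
v² = v₀² + 2aΔx → Δx = (0² − 33.0²)/(2·-9.81) = 55.5 m
Maximum height = 33.0 + 55.5 = 88.5 m

88.50 m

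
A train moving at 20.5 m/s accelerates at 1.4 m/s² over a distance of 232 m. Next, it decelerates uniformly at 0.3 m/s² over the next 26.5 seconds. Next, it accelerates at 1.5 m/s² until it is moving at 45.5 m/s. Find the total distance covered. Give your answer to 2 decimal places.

1479.19 m

Phase 1 (accelerating): v₀ = 20.5 m/s, a = 1.4 m/s².
v² = v₀² + 2aΔx = 20.5² + 2·1.4·232 = 1070 → v = 32.7 m/s
t = (v − v₀)/a = (32.7 − 20.5)/1.4 = 8.72 s

Phase 2 (decelerating): v₀ = 32.7 m/s, a = -0.3 m/s².
v = v₀ + at = 32.7 + (-0.3)(26.5) = 24.8 m/s
Δx = v₀t + ½at² = 32.7·26.5 + 0.5·-0.3·26.5² = 761 m

Phase 3 (accelerating): v₀ = 24.8 m/s, a = 1.5 m/s².
v = v₀ + at → t = (45.5 − 24.8) / 1.5 = 13.8 s
v² = v₀² + 2aΔx → Δx = (45.5² − 24.8²)/(2·1.5) = 486 m
Total distance = 232 + 761 + 486 = 1480 m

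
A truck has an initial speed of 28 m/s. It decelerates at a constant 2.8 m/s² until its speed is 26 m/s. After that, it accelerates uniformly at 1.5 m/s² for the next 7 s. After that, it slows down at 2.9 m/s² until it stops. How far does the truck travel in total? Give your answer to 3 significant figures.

468 m

Phase 1 (decelerating): v₀ = 28.0 m/s, a = -2.8 m/s².
v = v₀ + at → t = (26 − 28.0) / -2.8 = 0.714 s
v² = v₀² + 2aΔx → Δx = (26² − 28.0²)/(2·-2.8) = 19.3 m

Phase 2 (accelerating): v₀ = 26.0 m/s, a = 1.5 m/s².
v = v₀ + at = 26.0 + (1.5)(7) = 36.5 m/s
Δx = v₀t + ½at² = 26.0·7 + 0.5·1.5·7² = 219 m

Phase 3 (decelerating): v₀ = 36.5 m/s, a = -2.9 m/s².
v = v₀ + at → t = (0 − 36.5) / -2.9 = 12.6 s
v² = v₀² + 2aΔx → Δx = (0² − 36.5²)/(2·-2.9) = 230 m
Total distance = 19.3 + 219 + 230 = 468 m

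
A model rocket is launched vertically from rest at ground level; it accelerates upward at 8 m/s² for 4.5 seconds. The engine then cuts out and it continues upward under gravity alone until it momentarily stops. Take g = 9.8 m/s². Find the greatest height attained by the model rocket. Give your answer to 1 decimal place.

147.1 m

Phase 1 (powered ascent): v₀ = 0 m/s, a = 8 m/s².
v = v₀ + at = 0 + (8)(4.5) = 36.0 m/s
Δx = v₀t + ½at² = 0·4.5 + 0.5·8·4.5² = 81.0 m

Phase 2 (coasting upward): v₀ = 36.0 m/s, a = -9.8 m/s².
v = v₀ + at → t = (0 − 36.0) / -9.8 = 3.67 s
v² = v₀² + 2aΔx → Δx = (0² − 36.0²)/(2·-9.8) = 66.1 m
Maximum height = 81.0 + 66.1 = 147 m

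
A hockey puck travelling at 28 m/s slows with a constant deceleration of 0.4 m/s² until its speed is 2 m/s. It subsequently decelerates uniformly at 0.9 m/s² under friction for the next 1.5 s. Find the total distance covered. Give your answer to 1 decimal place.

977.0 m

Phase 1 (decelerating): v₀ = 28.0 m/s, a = -0.4 m/s².
v = v₀ + at → t = (2 − 28.0) / -0.4 = 65.0 s
v² = v₀² + 2aΔx → Δx = (2² − 28.0²)/(2·-0.4) = 975 m

Phase 2 (decelerating): v₀ = 2.00 m/s, a = -0.9 m/s².
v = v₀ + at = 2.00 + (-0.9)(1.5) = 0.650 m/s
Δx = v₀t + ½at² = 2.00·1.5 + 0.5·-0.9·1.5² = 1.99 m
Total distance = 975 + 1.99 = 977 m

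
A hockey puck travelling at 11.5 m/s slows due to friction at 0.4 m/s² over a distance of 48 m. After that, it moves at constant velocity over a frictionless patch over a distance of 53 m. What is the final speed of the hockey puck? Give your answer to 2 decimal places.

9.69 m/s

Phase 1 (decelerating): v₀ = 11.5 m/s, a = -0.4 m/s².
v² = v₀² + 2aΔx = 11.5² + 2·-0.4·48 = 93.8 → v = 9.69 m/s
t = (v − v₀)/a = (9.69 − 11.5)/-0.4 = 4.53 s

Phase 2 (constant speed): v₀ = 9.69 m/s, a = 0 m/s².
Constant speed: t = d/v = 53/9.69 = 5.47 s
Final speed = 9.69 m/s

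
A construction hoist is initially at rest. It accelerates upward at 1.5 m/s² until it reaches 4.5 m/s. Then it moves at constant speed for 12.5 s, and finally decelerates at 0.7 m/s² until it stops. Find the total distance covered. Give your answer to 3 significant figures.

77.5 m

Phase 1 (accelerating): v₀ = 0 m/s, a = 1.5 m/s².
v = v₀ + at → t = (4.5 − 0) / 1.5 = 3.00 s
v² = v₀² + 2aΔx → Δx = (4.5² − 0²)/(2·1.5) = 6.75 m

Phase 2 (constant speed): v₀ = 4.50 m/s, a = 0 m/s².
v = v₀ + at = 4.50 + (0)(12.5) = 4.50 m/s
Δx = v₀t + ½at² = 4.50·12.5 + 0.5·0·12.5² = 56.2 m

Phase 3 (decelerating): v₀ = 4.50 m/s, a = -0.7 m/s².
v = v₀ + at → t = (0 − 4.50) / -0.7 = 6.43 s
v² = v₀² + 2aΔx → Δx = (0² − 4.50²)/(2·-0.7) = 14.5 m
Total distance = 6.75 + 56.2 + 14.5 = 77.5 m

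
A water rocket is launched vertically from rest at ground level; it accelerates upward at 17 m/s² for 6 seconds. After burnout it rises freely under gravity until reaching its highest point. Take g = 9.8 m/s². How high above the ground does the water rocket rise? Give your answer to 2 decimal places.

Phase 1 (powered ascent): v₀ = 0 m/s, a = 17 m/s².
v = v₀ + at = 0 + (17)(6) = 102 m/s
Δx = v₀t + ½at² = 0·6 + 0.5·17·6² = 306 m

Phase 2 (coasting upward): v₀ = 102 m/s, a = -9.8 m/s².
v = v₀ + at → t = (0 − 102) / -9.8 = 10.4 s
v² = v₀² + 2aΔx → Δx = (0² − 102²)/(2·-9.8) = 531 m
Maximum height = 306 + 531 = 837 m

836.82 m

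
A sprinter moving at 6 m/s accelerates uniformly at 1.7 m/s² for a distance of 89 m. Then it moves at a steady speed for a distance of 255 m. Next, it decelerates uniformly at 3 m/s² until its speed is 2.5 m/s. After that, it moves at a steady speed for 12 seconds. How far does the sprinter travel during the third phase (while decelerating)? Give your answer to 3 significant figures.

55.4 m

Phase 1 (accelerating): v₀ = 6.00 m/s, a = 1.7 m/s².
v² = v₀² + 2aΔx = 6.00² + 2·1.7·89 = 339 → v = 18.4 m/s
t = (v − v₀)/a = (18.4 − 6.00)/1.7 = 7.29 s

Phase 2 (constant speed): v₀ = 18.4 m/s, a = 0 m/s².
Constant speed: t = d/v = 255/18.4 = 13.9 s

Phase 3 (decelerating): v₀ = 18.4 m/s, a = -3 m/s².
v = v₀ + at → t = (2.5 − 18.4) / -3 = 5.30 s
v² = v₀² + 2aΔx → Δx = (2.5² − 18.4²)/(2·-3) = 55.4 m
Distance in phase 3 = 55.4 m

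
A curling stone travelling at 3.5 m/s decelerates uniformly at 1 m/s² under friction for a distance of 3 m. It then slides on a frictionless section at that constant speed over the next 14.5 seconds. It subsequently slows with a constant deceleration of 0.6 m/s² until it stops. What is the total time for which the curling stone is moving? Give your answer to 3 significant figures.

Phase 1 (decelerating): v₀ = 3.50 m/s, a = -1 m/s².
v² = v₀² + 2aΔx = 3.50² + 2·-1·3 = 6.25 → v = 2.50 m/s
t = (v − v₀)/a = (2.50 − 3.50)/-1 = 1.00 s

Phase 2 (constant speed): v₀ = 2.50 m/s, a = 0 m/s².
v = v₀ + at = 2.50 + (0)(14.5) = 2.50 m/s
Δx = v₀t + ½at² = 2.50·14.5 + 0.5·0·14.5² = 36.2 m

Phase 3 (decelerating): v₀ = 2.50 m/s, a = -0.6 m/s².
v = v₀ + at → t = (0 − 2.50) / -0.6 = 4.17 s
v² = v₀² + 2aΔx → Δx = (0² − 2.50²)/(2·-0.6) = 5.21 m
Total time = 1.00 + 14.5 + 4.17 = 19.7 s

19.7 s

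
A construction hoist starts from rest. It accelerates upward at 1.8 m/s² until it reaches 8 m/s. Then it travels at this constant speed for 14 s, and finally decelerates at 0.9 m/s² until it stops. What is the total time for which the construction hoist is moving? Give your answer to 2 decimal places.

Phase 1 (accelerating): v₀ = 0 m/s, a = 1.8 m/s².
v = v₀ + at → t = (8 − 0) / 1.8 = 4.44 s
v² = v₀² + 2aΔx → Δx = (8² − 0²)/(2·1.8) = 17.8 m

Phase 2 (constant speed): v₀ = 8.00 m/s, a = 0 m/s².
v = v₀ + at = 8.00 + (0)(14) = 8.00 m/s
Δx = v₀t + ½at² = 8.00·14 + 0.5·0·14² = 112 m

Phase 3 (decelerating): v₀ = 8.00 m/s, a = -0.9 m/s².
v = v₀ + at → t = (0 − 8.00) / -0.9 = 8.89 s
v² = v₀² + 2aΔx → Δx = (0² − 8.00²)/(2·-0.9) = 35.6 m
Total time = 4.44 + 14.0 + 8.89 = 27.3 s

27.33 s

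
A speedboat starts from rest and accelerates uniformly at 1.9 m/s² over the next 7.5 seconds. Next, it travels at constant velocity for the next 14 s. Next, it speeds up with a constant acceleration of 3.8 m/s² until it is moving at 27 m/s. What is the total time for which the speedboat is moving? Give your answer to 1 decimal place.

24.9 s

Phase 1 (accelerating): v₀ = 0 m/s, a = 1.9 m/s².
v = v₀ + at = 0 + (1.9)(7.5) = 14.2 m/s
Δx = v₀t + ½at² = 0·7.5 + 0.5·1.9·7.5² = 53.4 m

Phase 2 (constant speed): v₀ = 14.2 m/s, a = 0 m/s².
v = v₀ + at = 14.2 + (0)(14) = 14.2 m/s
Δx = v₀t + ½at² = 14.2·14 + 0.5·0·14² = 200 m

Phase 3 (accelerating): v₀ = 14.2 m/s, a = 3.8 m/s².
v = v₀ + at → t = (27 − 14.2) / 3.8 = 3.36 s
v² = v₀² + 2aΔx → Δx = (27² − 14.2²)/(2·3.8) = 69.2 m
Total time = 7.50 + 14.0 + 3.36 = 24.9 s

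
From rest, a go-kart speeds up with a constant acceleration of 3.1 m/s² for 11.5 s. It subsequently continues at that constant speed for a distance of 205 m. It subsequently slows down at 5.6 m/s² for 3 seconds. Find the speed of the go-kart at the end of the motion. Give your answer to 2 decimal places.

18.85 m/s

Phase 1 (accelerating): v₀ = 0 m/s, a = 3.1 m/s².
v = v₀ + at = 0 + (3.1)(11.5) = 35.6 m/s
Δx = v₀t + ½at² = 0·11.5 + 0.5·3.1·11.5² = 205 m

Phase 2 (constant speed): v₀ = 35.6 m/s, a = 0 m/s².
Constant speed: t = d/v = 205/35.6 = 5.75 s

Phase 3 (decelerating): v₀ = 35.6 m/s, a = -5.6 m/s².
v = v₀ + at = 35.6 + (-5.6)(3) = 18.9 m/s
Δx = v₀t + ½at² = 35.6·3 + 0.5·-5.6·3² = 81.8 m
Final speed = 18.9 m/s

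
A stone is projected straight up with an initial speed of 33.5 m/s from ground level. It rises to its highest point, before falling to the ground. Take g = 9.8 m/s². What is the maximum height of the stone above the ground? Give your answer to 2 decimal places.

Phase 1 (rising): v₀ = 33.5 m/s, a = -9.8 m/s².
v = v₀ + at → t = (0 − 33.5) / -9.8 = 3.42 s
v² = v₀² + 2aΔx → Δx = (0² − 33.5²)/(2·-9.8) = 57.3 m
Maximum height = 57.3 m

57.26 m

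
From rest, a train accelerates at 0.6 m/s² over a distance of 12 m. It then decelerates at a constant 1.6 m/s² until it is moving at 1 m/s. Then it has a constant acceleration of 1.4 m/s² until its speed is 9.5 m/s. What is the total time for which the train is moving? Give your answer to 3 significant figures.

Phase 1 (accelerating): v₀ = 0 m/s, a = 0.6 m/s².
v² = v₀² + 2aΔx = 0² + 2·0.6·12 = 14.4 → v = 3.79 m/s
t = (v − v₀)/a = (3.79 − 0)/0.6 = 6.32 s

Phase 2 (decelerating): v₀ = 3.79 m/s, a = -1.6 m/s².
v = v₀ + at → t = (1 − 3.79) / -1.6 = 1.75 s
v² = v₀² + 2aΔx → Δx = (1² − 3.79²)/(2·-1.6) = 4.19 m

Phase 3 (accelerating): v₀ = 1.00 m/s, a = 1.4 m/s².
v = v₀ + at → t = (9.5 − 1.00) / 1.4 = 6.07 s
v² = v₀² + 2aΔx → Δx = (9.5² − 1.00²)/(2·1.4) = 31.9 m
Total time = 6.32 + 1.75 + 6.07 = 14.1 s

14.1 s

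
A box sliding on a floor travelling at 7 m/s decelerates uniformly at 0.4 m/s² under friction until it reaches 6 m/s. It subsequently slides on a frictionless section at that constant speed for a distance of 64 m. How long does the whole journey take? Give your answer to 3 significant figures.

Phase 1 (decelerating): v₀ = 7.00 m/s, a = -0.4 m/s².
v = v₀ + at → t = (6 − 7.00) / -0.4 = 2.50 s
v² = v₀² + 2aΔx → Δx = (6² − 7.00²)/(2·-0.4) = 16.2 m

Phase 2 (constant speed): v₀ = 6.00 m/s, a = 0 m/s².
Constant speed: t = d/v = 64/6.00 = 10.7 s
Total time = 2.50 + 10.7 = 13.2 s

13.2 s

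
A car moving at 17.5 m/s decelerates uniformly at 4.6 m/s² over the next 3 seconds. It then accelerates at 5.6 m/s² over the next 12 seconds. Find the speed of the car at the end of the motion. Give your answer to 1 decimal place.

Phase 1 (decelerating): v₀ = 17.5 m/s, a = -4.6 m/s².
v = v₀ + at = 17.5 + (-4.6)(3) = 3.70 m/s
Δx = v₀t + ½at² = 17.5·3 + 0.5·-4.6·3² = 31.8 m

Phase 2 (accelerating): v₀ = 3.70 m/s, a = 5.6 m/s².
v = v₀ + at = 3.70 + (5.6)(12) = 70.9 m/s
Δx = v₀t + ½at² = 3.70·12 + 0.5·5.6·12² = 448 m
Final speed = 70.9 m/s

70.9 m/s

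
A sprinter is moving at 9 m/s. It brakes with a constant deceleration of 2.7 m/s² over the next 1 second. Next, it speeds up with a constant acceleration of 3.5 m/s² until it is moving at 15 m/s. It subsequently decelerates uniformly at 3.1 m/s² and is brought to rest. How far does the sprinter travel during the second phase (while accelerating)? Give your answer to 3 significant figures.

26.5 m

Phase 1 (decelerating): v₀ = 9.00 m/s, a = -2.7 m/s².
v = v₀ + at = 9.00 + (-2.7)(1) = 6.30 m/s
Δx = v₀t + ½at² = 9.00·1 + 0.5·-2.7·1² = 7.65 m

Phase 2 (accelerating): v₀ = 6.30 m/s, a = 3.5 m/s².
v = v₀ + at → t = (15 − 6.30) / 3.5 = 2.49 s
v² = v₀² + 2aΔx → Δx = (15² − 6.30²)/(2·3.5) = 26.5 m
Distance in phase 2 = 26.5 m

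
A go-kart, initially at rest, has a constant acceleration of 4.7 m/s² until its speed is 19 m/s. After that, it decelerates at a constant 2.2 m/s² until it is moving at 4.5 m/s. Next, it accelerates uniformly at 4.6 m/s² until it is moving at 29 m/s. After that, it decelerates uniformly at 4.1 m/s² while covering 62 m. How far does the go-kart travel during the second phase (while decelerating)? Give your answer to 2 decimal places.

77.44 m

Phase 1 (accelerating): v₀ = 0 m/s, a = 4.7 m/s².
v = v₀ + at → t = (19 − 0) / 4.7 = 4.04 s
v² = v₀² + 2aΔx → Δx = (19² − 0²)/(2·4.7) = 38.4 m

Phase 2 (decelerating): v₀ = 19.0 m/s, a = -2.2 m/s².
v = v₀ + at → t = (4.5 − 19.0) / -2.2 = 6.59 s
v² = v₀² + 2aΔx → Δx = (4.5² − 19.0²)/(2·-2.2) = 77.4 m
Distance in phase 2 = 77.4 m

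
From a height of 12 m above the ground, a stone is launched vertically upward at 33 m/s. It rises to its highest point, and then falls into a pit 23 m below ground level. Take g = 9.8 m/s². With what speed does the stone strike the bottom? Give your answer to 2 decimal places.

Phase 1 (rising): v₀ = 33.0 m/s, a = -9.8 m/s².
v = v₀ + at → t = (0 − 33.0) / -9.8 = 3.37 s
v² = v₀² + 2aΔx → Δx = (0² − 33.0²)/(2·-9.8) = 55.6 m

Phase 2 (falling): v₀ = 0 m/s, a = -9.8 m/s².
Falls 90.6 m from rest: t = √(2·90.6/9.8) = 4.30 s; v = g·t = 42.1 m/s.
Final speed = 42.1 m/s

42.13 m/s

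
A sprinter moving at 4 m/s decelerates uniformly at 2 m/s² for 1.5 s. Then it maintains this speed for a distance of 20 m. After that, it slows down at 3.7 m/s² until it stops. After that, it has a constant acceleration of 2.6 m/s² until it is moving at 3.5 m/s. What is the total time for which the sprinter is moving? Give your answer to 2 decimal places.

23.12 s

Phase 1 (decelerating): v₀ = 4.00 m/s, a = -2 m/s².
v = v₀ + at = 4.00 + (-2)(1.5) = 1.00 m/s
Δx = v₀t + ½at² = 4.00·1.5 + 0.5·-2·1.5² = 3.75 m

Phase 2 (constant speed): v₀ = 1.00 m/s, a = 0 m/s².
Constant speed: t = d/v = 20/1.00 = 20.0 s

Phase 3 (decelerating): v₀ = 1.00 m/s, a = -3.7 m/s².
v = v₀ + at → t = (0 − 1.00) / -3.7 = 0.270 s
v² = v₀² + 2aΔx → Δx = (0² − 1.00²)/(2·-3.7) = 0.135 m

Phase 4 (accelerating): v₀ = 0 m/s, a = 2.6 m/s².
v = v₀ + at → t = (3.5 − 0) / 2.6 = 1.35 s
v² = v₀² + 2aΔx → Δx = (3.5² − 0²)/(2·2.6) = 2.36 m
Total time = 1.50 + 20.0 + 0.270 + 1.35 = 23.1 s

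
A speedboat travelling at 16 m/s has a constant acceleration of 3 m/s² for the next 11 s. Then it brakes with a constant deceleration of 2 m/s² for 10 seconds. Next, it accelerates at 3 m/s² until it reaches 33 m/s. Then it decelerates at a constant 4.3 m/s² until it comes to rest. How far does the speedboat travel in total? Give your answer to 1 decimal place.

915.5 m

Phase 1 (accelerating): v₀ = 16.0 m/s, a = 3 m/s².
v = v₀ + at = 16.0 + (3)(11) = 49.0 m/s
Δx = v₀t + ½at² = 16.0·11 + 0.5·3·11² = 358 m

Phase 2 (decelerating): v₀ = 49.0 m/s, a = -2 m/s².
v = v₀ + at = 49.0 + (-2)(10) = 29.0 m/s
Δx = v₀t + ½at² = 49.0·10 + 0.5·-2·10² = 390 m

Phase 3 (accelerating): v₀ = 29.0 m/s, a = 3 m/s².
v = v₀ + at → t = (33 − 29.0) / 3 = 1.33 s
v² = v₀² + 2aΔx → Δx = (33² − 29.0²)/(2·3) = 41.3 m

Phase 4 (decelerating): v₀ = 33.0 m/s, a = -4.3 m/s².
v = v₀ + at → t = (0 − 33.0) / -4.3 = 7.67 s
v² = v₀² + 2aΔx → Δx = (0² − 33.0²)/(2·-4.3) = 127 m
Total distance = 358 + 390 + 41.3 + 127 = 915 m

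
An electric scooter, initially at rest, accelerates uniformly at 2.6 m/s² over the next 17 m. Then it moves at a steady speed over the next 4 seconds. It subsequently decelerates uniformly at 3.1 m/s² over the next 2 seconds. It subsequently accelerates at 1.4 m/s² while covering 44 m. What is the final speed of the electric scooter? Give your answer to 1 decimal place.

11.6 m/s

Phase 1 (accelerating): v₀ = 0 m/s, a = 2.6 m/s².
v² = v₀² + 2aΔx = 0² + 2·2.6·17 = 88.4 → v = 9.40 m/s
t = (v − v₀)/a = (9.40 − 0)/2.6 = 3.62 s

Phase 2 (constant speed): v₀ = 9.40 m/s, a = 0 m/s².
v = v₀ + at = 9.40 + (0)(4) = 9.40 m/s
Δx = v₀t + ½at² = 9.40·4 + 0.5·0·4² = 37.6 m

Phase 3 (decelerating): v₀ = 9.40 m/s, a = -3.1 m/s².
v = v₀ + at = 9.40 + (-3.1)(2) = 3.20 m/s
Δx = v₀t + ½at² = 9.40·2 + 0.5·-3.1·2² = 12.6 m

Phase 4 (accelerating): v₀ = 3.20 m/s, a = 1.4 m/s².
v² = v₀² + 2aΔx = 3.20² + 2·1.4·44 = 133 → v = 11.6 m/s
t = (v − v₀)/a = (11.6 − 3.20)/1.4 = 5.96 s
Final speed = 11.6 m/s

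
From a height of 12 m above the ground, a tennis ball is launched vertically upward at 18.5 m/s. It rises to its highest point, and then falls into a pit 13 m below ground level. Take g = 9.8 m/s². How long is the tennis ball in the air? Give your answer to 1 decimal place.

Phase 1 (rising): v₀ = 18.5 m/s, a = -9.8 m/s².
v = v₀ + at → t = (0 − 18.5) / -9.8 = 1.89 s
v² = v₀² + 2aΔx → Δx = (0² − 18.5²)/(2·-9.8) = 17.5 m

Phase 2 (falling): v₀ = 0 m/s, a = -9.8 m/s².
Falls 42.5 m from rest: t = √(2·42.5/9.8) = 2.94 s; v = g·t = 28.8 m/s.
Total time = 1.89 + 2.94 = 4.83 s

4.8 s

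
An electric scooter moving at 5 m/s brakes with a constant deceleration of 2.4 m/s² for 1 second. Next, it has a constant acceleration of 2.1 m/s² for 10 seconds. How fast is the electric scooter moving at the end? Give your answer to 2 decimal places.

23.60 m/s

Phase 1 (decelerating): v₀ = 5.00 m/s, a = -2.4 m/s².
v = v₀ + at = 5.00 + (-2.4)(1) = 2.60 m/s
Δx = v₀t + ½at² = 5.00·1 + 0.5·-2.4·1² = 3.80 m

Phase 2 (accelerating): v₀ = 2.60 m/s, a = 2.1 m/s².
v = v₀ + at = 2.60 + (2.1)(10) = 23.6 m/s
Δx = v₀t + ½at² = 2.60·10 + 0.5·2.1·10² = 131 m
Final speed = 23.6 m/s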